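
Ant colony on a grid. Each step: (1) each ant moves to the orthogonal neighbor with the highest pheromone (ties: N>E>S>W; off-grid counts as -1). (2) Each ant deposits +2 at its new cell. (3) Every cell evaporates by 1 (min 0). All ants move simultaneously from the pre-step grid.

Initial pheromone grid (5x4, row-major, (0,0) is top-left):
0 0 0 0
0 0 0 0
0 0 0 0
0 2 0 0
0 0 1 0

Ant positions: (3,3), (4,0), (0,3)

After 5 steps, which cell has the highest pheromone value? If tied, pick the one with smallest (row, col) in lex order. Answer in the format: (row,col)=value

Answer: (1,3)=5

Derivation:
Step 1: ant0:(3,3)->N->(2,3) | ant1:(4,0)->N->(3,0) | ant2:(0,3)->S->(1,3)
  grid max=1 at (1,3)
Step 2: ant0:(2,3)->N->(1,3) | ant1:(3,0)->E->(3,1) | ant2:(1,3)->S->(2,3)
  grid max=2 at (1,3)
Step 3: ant0:(1,3)->S->(2,3) | ant1:(3,1)->N->(2,1) | ant2:(2,3)->N->(1,3)
  grid max=3 at (1,3)
Step 4: ant0:(2,3)->N->(1,3) | ant1:(2,1)->S->(3,1) | ant2:(1,3)->S->(2,3)
  grid max=4 at (1,3)
Step 5: ant0:(1,3)->S->(2,3) | ant1:(3,1)->N->(2,1) | ant2:(2,3)->N->(1,3)
  grid max=5 at (1,3)
Final grid:
  0 0 0 0
  0 0 0 5
  0 1 0 5
  0 1 0 0
  0 0 0 0
Max pheromone 5 at (1,3)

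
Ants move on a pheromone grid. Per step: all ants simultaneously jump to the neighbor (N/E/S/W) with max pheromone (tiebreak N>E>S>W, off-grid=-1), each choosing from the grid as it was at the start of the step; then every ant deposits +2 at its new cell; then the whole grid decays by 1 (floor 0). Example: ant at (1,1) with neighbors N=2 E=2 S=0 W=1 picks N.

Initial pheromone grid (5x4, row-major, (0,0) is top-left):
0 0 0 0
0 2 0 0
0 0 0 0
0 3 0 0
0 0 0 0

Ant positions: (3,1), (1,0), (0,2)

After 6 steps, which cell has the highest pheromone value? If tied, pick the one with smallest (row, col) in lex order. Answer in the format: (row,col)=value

Answer: (1,1)=8

Derivation:
Step 1: ant0:(3,1)->N->(2,1) | ant1:(1,0)->E->(1,1) | ant2:(0,2)->E->(0,3)
  grid max=3 at (1,1)
Step 2: ant0:(2,1)->N->(1,1) | ant1:(1,1)->S->(2,1) | ant2:(0,3)->S->(1,3)
  grid max=4 at (1,1)
Step 3: ant0:(1,1)->S->(2,1) | ant1:(2,1)->N->(1,1) | ant2:(1,3)->N->(0,3)
  grid max=5 at (1,1)
Step 4: ant0:(2,1)->N->(1,1) | ant1:(1,1)->S->(2,1) | ant2:(0,3)->S->(1,3)
  grid max=6 at (1,1)
Step 5: ant0:(1,1)->S->(2,1) | ant1:(2,1)->N->(1,1) | ant2:(1,3)->N->(0,3)
  grid max=7 at (1,1)
Step 6: ant0:(2,1)->N->(1,1) | ant1:(1,1)->S->(2,1) | ant2:(0,3)->S->(1,3)
  grid max=8 at (1,1)
Final grid:
  0 0 0 0
  0 8 0 1
  0 6 0 0
  0 0 0 0
  0 0 0 0
Max pheromone 8 at (1,1)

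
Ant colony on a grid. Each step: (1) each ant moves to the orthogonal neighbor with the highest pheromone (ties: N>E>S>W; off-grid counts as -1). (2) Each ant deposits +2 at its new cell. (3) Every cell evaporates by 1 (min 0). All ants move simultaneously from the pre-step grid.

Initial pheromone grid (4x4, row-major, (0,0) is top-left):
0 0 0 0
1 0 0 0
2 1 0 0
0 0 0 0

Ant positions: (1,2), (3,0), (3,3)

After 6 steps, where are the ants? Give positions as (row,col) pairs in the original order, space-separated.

Step 1: ant0:(1,2)->N->(0,2) | ant1:(3,0)->N->(2,0) | ant2:(3,3)->N->(2,3)
  grid max=3 at (2,0)
Step 2: ant0:(0,2)->E->(0,3) | ant1:(2,0)->N->(1,0) | ant2:(2,3)->N->(1,3)
  grid max=2 at (2,0)
Step 3: ant0:(0,3)->S->(1,3) | ant1:(1,0)->S->(2,0) | ant2:(1,3)->N->(0,3)
  grid max=3 at (2,0)
Step 4: ant0:(1,3)->N->(0,3) | ant1:(2,0)->N->(1,0) | ant2:(0,3)->S->(1,3)
  grid max=3 at (0,3)
Step 5: ant0:(0,3)->S->(1,3) | ant1:(1,0)->S->(2,0) | ant2:(1,3)->N->(0,3)
  grid max=4 at (0,3)
Step 6: ant0:(1,3)->N->(0,3) | ant1:(2,0)->N->(1,0) | ant2:(0,3)->S->(1,3)
  grid max=5 at (0,3)

(0,3) (1,0) (1,3)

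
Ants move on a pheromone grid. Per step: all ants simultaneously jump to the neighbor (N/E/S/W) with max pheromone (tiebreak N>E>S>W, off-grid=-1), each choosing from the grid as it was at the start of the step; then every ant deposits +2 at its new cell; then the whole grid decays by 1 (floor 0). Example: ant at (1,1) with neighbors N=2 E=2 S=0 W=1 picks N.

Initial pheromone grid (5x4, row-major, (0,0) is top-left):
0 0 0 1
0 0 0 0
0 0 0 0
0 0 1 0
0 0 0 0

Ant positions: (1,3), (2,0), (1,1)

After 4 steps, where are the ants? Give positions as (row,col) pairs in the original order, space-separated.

Step 1: ant0:(1,3)->N->(0,3) | ant1:(2,0)->N->(1,0) | ant2:(1,1)->N->(0,1)
  grid max=2 at (0,3)
Step 2: ant0:(0,3)->S->(1,3) | ant1:(1,0)->N->(0,0) | ant2:(0,1)->E->(0,2)
  grid max=1 at (0,0)
Step 3: ant0:(1,3)->N->(0,3) | ant1:(0,0)->E->(0,1) | ant2:(0,2)->E->(0,3)
  grid max=4 at (0,3)
Step 4: ant0:(0,3)->S->(1,3) | ant1:(0,1)->E->(0,2) | ant2:(0,3)->S->(1,3)
  grid max=3 at (0,3)

(1,3) (0,2) (1,3)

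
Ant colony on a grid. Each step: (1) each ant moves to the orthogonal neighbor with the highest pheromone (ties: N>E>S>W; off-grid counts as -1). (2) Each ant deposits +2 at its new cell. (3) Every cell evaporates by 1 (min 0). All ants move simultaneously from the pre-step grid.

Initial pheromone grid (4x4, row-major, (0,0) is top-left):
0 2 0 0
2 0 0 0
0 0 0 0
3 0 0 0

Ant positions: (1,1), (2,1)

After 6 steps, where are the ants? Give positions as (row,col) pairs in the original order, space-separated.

Step 1: ant0:(1,1)->N->(0,1) | ant1:(2,1)->N->(1,1)
  grid max=3 at (0,1)
Step 2: ant0:(0,1)->S->(1,1) | ant1:(1,1)->N->(0,1)
  grid max=4 at (0,1)
Step 3: ant0:(1,1)->N->(0,1) | ant1:(0,1)->S->(1,1)
  grid max=5 at (0,1)
Step 4: ant0:(0,1)->S->(1,1) | ant1:(1,1)->N->(0,1)
  grid max=6 at (0,1)
Step 5: ant0:(1,1)->N->(0,1) | ant1:(0,1)->S->(1,1)
  grid max=7 at (0,1)
Step 6: ant0:(0,1)->S->(1,1) | ant1:(1,1)->N->(0,1)
  grid max=8 at (0,1)

(1,1) (0,1)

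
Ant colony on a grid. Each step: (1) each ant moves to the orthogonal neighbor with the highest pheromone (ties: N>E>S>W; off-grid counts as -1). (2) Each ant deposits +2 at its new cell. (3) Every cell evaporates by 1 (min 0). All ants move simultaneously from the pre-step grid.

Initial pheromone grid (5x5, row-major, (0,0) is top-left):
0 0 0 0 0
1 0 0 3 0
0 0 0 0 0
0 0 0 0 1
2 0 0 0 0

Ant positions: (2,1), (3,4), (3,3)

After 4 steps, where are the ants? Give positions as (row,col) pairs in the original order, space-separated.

Step 1: ant0:(2,1)->N->(1,1) | ant1:(3,4)->N->(2,4) | ant2:(3,3)->E->(3,4)
  grid max=2 at (1,3)
Step 2: ant0:(1,1)->N->(0,1) | ant1:(2,4)->S->(3,4) | ant2:(3,4)->N->(2,4)
  grid max=3 at (3,4)
Step 3: ant0:(0,1)->E->(0,2) | ant1:(3,4)->N->(2,4) | ant2:(2,4)->S->(3,4)
  grid max=4 at (3,4)
Step 4: ant0:(0,2)->E->(0,3) | ant1:(2,4)->S->(3,4) | ant2:(3,4)->N->(2,4)
  grid max=5 at (3,4)

(0,3) (3,4) (2,4)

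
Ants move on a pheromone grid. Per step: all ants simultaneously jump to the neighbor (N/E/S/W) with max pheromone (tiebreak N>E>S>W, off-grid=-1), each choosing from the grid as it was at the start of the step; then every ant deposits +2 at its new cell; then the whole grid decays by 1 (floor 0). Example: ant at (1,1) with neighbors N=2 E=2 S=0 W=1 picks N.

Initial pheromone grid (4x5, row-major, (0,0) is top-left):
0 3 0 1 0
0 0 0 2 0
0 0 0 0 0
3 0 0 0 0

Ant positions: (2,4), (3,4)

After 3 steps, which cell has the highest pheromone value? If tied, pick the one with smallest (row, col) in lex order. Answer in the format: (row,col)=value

Step 1: ant0:(2,4)->N->(1,4) | ant1:(3,4)->N->(2,4)
  grid max=2 at (0,1)
Step 2: ant0:(1,4)->S->(2,4) | ant1:(2,4)->N->(1,4)
  grid max=2 at (1,4)
Step 3: ant0:(2,4)->N->(1,4) | ant1:(1,4)->S->(2,4)
  grid max=3 at (1,4)
Final grid:
  0 0 0 0 0
  0 0 0 0 3
  0 0 0 0 3
  0 0 0 0 0
Max pheromone 3 at (1,4)

Answer: (1,4)=3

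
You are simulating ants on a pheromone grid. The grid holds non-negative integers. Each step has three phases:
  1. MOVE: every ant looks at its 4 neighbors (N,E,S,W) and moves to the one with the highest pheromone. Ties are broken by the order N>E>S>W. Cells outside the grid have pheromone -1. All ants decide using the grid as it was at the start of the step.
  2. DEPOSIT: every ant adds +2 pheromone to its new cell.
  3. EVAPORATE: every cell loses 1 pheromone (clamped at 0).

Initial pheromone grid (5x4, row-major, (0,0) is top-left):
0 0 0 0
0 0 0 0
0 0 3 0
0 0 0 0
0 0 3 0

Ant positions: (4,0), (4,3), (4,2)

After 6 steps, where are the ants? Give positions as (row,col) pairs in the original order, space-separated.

Step 1: ant0:(4,0)->N->(3,0) | ant1:(4,3)->W->(4,2) | ant2:(4,2)->N->(3,2)
  grid max=4 at (4,2)
Step 2: ant0:(3,0)->N->(2,0) | ant1:(4,2)->N->(3,2) | ant2:(3,2)->S->(4,2)
  grid max=5 at (4,2)
Step 3: ant0:(2,0)->N->(1,0) | ant1:(3,2)->S->(4,2) | ant2:(4,2)->N->(3,2)
  grid max=6 at (4,2)
Step 4: ant0:(1,0)->N->(0,0) | ant1:(4,2)->N->(3,2) | ant2:(3,2)->S->(4,2)
  grid max=7 at (4,2)
Step 5: ant0:(0,0)->E->(0,1) | ant1:(3,2)->S->(4,2) | ant2:(4,2)->N->(3,2)
  grid max=8 at (4,2)
Step 6: ant0:(0,1)->E->(0,2) | ant1:(4,2)->N->(3,2) | ant2:(3,2)->S->(4,2)
  grid max=9 at (4,2)

(0,2) (3,2) (4,2)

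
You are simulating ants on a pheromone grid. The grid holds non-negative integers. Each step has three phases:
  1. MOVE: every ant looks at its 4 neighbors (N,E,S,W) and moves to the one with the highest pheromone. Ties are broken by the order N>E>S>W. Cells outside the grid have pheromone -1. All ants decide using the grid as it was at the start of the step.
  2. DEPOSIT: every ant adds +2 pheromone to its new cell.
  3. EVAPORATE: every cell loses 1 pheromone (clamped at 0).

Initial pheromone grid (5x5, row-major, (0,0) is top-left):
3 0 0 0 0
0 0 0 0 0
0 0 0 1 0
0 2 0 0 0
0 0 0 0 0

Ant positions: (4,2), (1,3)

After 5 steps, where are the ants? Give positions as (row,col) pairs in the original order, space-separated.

Step 1: ant0:(4,2)->N->(3,2) | ant1:(1,3)->S->(2,3)
  grid max=2 at (0,0)
Step 2: ant0:(3,2)->W->(3,1) | ant1:(2,3)->N->(1,3)
  grid max=2 at (3,1)
Step 3: ant0:(3,1)->N->(2,1) | ant1:(1,3)->S->(2,3)
  grid max=2 at (2,3)
Step 4: ant0:(2,1)->S->(3,1) | ant1:(2,3)->N->(1,3)
  grid max=2 at (3,1)
Step 5: ant0:(3,1)->N->(2,1) | ant1:(1,3)->S->(2,3)
  grid max=2 at (2,3)

(2,1) (2,3)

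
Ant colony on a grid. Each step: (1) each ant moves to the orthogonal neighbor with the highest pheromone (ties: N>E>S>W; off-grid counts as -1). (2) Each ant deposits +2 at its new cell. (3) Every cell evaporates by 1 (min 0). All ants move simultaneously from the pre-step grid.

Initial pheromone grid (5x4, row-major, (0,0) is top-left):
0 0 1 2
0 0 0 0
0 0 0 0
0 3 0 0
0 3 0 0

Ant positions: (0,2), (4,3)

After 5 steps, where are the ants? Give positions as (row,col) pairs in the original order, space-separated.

Step 1: ant0:(0,2)->E->(0,3) | ant1:(4,3)->N->(3,3)
  grid max=3 at (0,3)
Step 2: ant0:(0,3)->S->(1,3) | ant1:(3,3)->N->(2,3)
  grid max=2 at (0,3)
Step 3: ant0:(1,3)->N->(0,3) | ant1:(2,3)->N->(1,3)
  grid max=3 at (0,3)
Step 4: ant0:(0,3)->S->(1,3) | ant1:(1,3)->N->(0,3)
  grid max=4 at (0,3)
Step 5: ant0:(1,3)->N->(0,3) | ant1:(0,3)->S->(1,3)
  grid max=5 at (0,3)

(0,3) (1,3)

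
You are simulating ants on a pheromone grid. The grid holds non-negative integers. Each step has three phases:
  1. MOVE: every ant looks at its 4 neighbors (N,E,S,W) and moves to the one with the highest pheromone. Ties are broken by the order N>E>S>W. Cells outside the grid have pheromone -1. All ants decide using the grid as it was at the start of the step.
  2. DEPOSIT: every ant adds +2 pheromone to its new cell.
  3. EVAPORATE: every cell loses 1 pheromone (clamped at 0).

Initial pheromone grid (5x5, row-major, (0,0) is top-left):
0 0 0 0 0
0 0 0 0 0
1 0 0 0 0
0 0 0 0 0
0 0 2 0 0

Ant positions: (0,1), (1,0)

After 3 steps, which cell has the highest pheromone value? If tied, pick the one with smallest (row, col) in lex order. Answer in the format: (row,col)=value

Step 1: ant0:(0,1)->E->(0,2) | ant1:(1,0)->S->(2,0)
  grid max=2 at (2,0)
Step 2: ant0:(0,2)->E->(0,3) | ant1:(2,0)->N->(1,0)
  grid max=1 at (0,3)
Step 3: ant0:(0,3)->E->(0,4) | ant1:(1,0)->S->(2,0)
  grid max=2 at (2,0)
Final grid:
  0 0 0 0 1
  0 0 0 0 0
  2 0 0 0 0
  0 0 0 0 0
  0 0 0 0 0
Max pheromone 2 at (2,0)

Answer: (2,0)=2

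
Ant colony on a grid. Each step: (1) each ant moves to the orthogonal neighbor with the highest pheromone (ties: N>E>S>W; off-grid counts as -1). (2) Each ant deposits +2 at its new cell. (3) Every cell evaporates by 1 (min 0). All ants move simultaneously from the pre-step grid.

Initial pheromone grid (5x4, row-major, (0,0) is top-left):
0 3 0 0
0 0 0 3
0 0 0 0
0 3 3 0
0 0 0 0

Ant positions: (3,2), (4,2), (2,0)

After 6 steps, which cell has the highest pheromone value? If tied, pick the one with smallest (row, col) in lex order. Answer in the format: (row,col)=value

Answer: (3,1)=9

Derivation:
Step 1: ant0:(3,2)->W->(3,1) | ant1:(4,2)->N->(3,2) | ant2:(2,0)->N->(1,0)
  grid max=4 at (3,1)
Step 2: ant0:(3,1)->E->(3,2) | ant1:(3,2)->W->(3,1) | ant2:(1,0)->N->(0,0)
  grid max=5 at (3,1)
Step 3: ant0:(3,2)->W->(3,1) | ant1:(3,1)->E->(3,2) | ant2:(0,0)->E->(0,1)
  grid max=6 at (3,1)
Step 4: ant0:(3,1)->E->(3,2) | ant1:(3,2)->W->(3,1) | ant2:(0,1)->E->(0,2)
  grid max=7 at (3,1)
Step 5: ant0:(3,2)->W->(3,1) | ant1:(3,1)->E->(3,2) | ant2:(0,2)->W->(0,1)
  grid max=8 at (3,1)
Step 6: ant0:(3,1)->E->(3,2) | ant1:(3,2)->W->(3,1) | ant2:(0,1)->E->(0,2)
  grid max=9 at (3,1)
Final grid:
  0 1 1 0
  0 0 0 0
  0 0 0 0
  0 9 9 0
  0 0 0 0
Max pheromone 9 at (3,1)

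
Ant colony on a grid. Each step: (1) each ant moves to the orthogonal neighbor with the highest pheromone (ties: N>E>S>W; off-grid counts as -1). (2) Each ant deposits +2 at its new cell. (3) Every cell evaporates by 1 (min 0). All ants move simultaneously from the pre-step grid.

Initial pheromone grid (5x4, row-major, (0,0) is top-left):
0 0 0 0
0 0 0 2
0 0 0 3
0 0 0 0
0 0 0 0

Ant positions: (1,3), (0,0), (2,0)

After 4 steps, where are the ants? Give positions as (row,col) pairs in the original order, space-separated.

Step 1: ant0:(1,3)->S->(2,3) | ant1:(0,0)->E->(0,1) | ant2:(2,0)->N->(1,0)
  grid max=4 at (2,3)
Step 2: ant0:(2,3)->N->(1,3) | ant1:(0,1)->E->(0,2) | ant2:(1,0)->N->(0,0)
  grid max=3 at (2,3)
Step 3: ant0:(1,3)->S->(2,3) | ant1:(0,2)->E->(0,3) | ant2:(0,0)->E->(0,1)
  grid max=4 at (2,3)
Step 4: ant0:(2,3)->N->(1,3) | ant1:(0,3)->S->(1,3) | ant2:(0,1)->E->(0,2)
  grid max=4 at (1,3)

(1,3) (1,3) (0,2)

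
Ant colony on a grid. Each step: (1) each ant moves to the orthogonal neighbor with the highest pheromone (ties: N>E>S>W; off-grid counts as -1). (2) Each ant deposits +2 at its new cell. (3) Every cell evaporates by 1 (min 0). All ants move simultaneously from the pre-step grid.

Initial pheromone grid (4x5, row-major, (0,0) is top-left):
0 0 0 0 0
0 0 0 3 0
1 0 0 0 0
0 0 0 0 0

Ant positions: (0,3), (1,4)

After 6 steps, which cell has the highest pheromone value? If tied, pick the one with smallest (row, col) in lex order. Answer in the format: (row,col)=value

Step 1: ant0:(0,3)->S->(1,3) | ant1:(1,4)->W->(1,3)
  grid max=6 at (1,3)
Step 2: ant0:(1,3)->N->(0,3) | ant1:(1,3)->N->(0,3)
  grid max=5 at (1,3)
Step 3: ant0:(0,3)->S->(1,3) | ant1:(0,3)->S->(1,3)
  grid max=8 at (1,3)
Step 4: ant0:(1,3)->N->(0,3) | ant1:(1,3)->N->(0,3)
  grid max=7 at (1,3)
Step 5: ant0:(0,3)->S->(1,3) | ant1:(0,3)->S->(1,3)
  grid max=10 at (1,3)
Step 6: ant0:(1,3)->N->(0,3) | ant1:(1,3)->N->(0,3)
  grid max=9 at (1,3)
Final grid:
  0 0 0 7 0
  0 0 0 9 0
  0 0 0 0 0
  0 0 0 0 0
Max pheromone 9 at (1,3)

Answer: (1,3)=9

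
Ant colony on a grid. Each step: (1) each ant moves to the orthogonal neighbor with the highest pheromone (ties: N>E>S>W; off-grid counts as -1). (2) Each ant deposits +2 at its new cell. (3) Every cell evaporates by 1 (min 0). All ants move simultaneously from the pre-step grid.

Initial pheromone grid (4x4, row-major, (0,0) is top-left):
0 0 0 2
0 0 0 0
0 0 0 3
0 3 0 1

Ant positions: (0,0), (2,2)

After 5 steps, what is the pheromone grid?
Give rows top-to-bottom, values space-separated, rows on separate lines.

After step 1: ants at (0,1),(2,3)
  0 1 0 1
  0 0 0 0
  0 0 0 4
  0 2 0 0
After step 2: ants at (0,2),(1,3)
  0 0 1 0
  0 0 0 1
  0 0 0 3
  0 1 0 0
After step 3: ants at (0,3),(2,3)
  0 0 0 1
  0 0 0 0
  0 0 0 4
  0 0 0 0
After step 4: ants at (1,3),(1,3)
  0 0 0 0
  0 0 0 3
  0 0 0 3
  0 0 0 0
After step 5: ants at (2,3),(2,3)
  0 0 0 0
  0 0 0 2
  0 0 0 6
  0 0 0 0

0 0 0 0
0 0 0 2
0 0 0 6
0 0 0 0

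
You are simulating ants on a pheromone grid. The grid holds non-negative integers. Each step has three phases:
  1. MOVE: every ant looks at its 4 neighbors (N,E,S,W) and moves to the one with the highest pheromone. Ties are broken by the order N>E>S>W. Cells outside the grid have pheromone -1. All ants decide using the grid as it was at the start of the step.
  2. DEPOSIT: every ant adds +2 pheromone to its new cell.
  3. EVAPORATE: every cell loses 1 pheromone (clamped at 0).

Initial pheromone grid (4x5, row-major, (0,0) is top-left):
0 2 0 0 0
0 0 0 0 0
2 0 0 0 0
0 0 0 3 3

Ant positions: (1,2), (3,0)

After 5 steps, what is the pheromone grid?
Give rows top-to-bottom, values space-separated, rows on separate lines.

After step 1: ants at (0,2),(2,0)
  0 1 1 0 0
  0 0 0 0 0
  3 0 0 0 0
  0 0 0 2 2
After step 2: ants at (0,1),(1,0)
  0 2 0 0 0
  1 0 0 0 0
  2 0 0 0 0
  0 0 0 1 1
After step 3: ants at (0,2),(2,0)
  0 1 1 0 0
  0 0 0 0 0
  3 0 0 0 0
  0 0 0 0 0
After step 4: ants at (0,1),(1,0)
  0 2 0 0 0
  1 0 0 0 0
  2 0 0 0 0
  0 0 0 0 0
After step 5: ants at (0,2),(2,0)
  0 1 1 0 0
  0 0 0 0 0
  3 0 0 0 0
  0 0 0 0 0

0 1 1 0 0
0 0 0 0 0
3 0 0 0 0
0 0 0 0 0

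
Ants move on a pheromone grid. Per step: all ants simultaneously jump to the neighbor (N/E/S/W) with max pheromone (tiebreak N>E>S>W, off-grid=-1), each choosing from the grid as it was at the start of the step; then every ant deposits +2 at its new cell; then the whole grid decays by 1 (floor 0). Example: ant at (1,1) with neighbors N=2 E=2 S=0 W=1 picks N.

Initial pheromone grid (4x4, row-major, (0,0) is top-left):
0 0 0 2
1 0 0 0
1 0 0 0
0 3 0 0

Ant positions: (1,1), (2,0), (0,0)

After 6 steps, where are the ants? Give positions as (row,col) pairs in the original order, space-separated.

Step 1: ant0:(1,1)->W->(1,0) | ant1:(2,0)->N->(1,0) | ant2:(0,0)->S->(1,0)
  grid max=6 at (1,0)
Step 2: ant0:(1,0)->N->(0,0) | ant1:(1,0)->N->(0,0) | ant2:(1,0)->N->(0,0)
  grid max=5 at (0,0)
Step 3: ant0:(0,0)->S->(1,0) | ant1:(0,0)->S->(1,0) | ant2:(0,0)->S->(1,0)
  grid max=10 at (1,0)
Step 4: ant0:(1,0)->N->(0,0) | ant1:(1,0)->N->(0,0) | ant2:(1,0)->N->(0,0)
  grid max=9 at (0,0)
Step 5: ant0:(0,0)->S->(1,0) | ant1:(0,0)->S->(1,0) | ant2:(0,0)->S->(1,0)
  grid max=14 at (1,0)
Step 6: ant0:(1,0)->N->(0,0) | ant1:(1,0)->N->(0,0) | ant2:(1,0)->N->(0,0)
  grid max=13 at (0,0)

(0,0) (0,0) (0,0)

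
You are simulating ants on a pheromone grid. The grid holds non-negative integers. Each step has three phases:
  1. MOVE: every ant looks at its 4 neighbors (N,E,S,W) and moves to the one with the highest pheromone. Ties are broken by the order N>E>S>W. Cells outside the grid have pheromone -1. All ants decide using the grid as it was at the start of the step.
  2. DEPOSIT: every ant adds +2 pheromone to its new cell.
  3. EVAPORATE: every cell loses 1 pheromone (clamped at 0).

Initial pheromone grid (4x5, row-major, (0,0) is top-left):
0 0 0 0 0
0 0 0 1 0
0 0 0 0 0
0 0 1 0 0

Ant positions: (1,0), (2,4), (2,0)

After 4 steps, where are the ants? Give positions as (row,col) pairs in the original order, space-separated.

Step 1: ant0:(1,0)->N->(0,0) | ant1:(2,4)->N->(1,4) | ant2:(2,0)->N->(1,0)
  grid max=1 at (0,0)
Step 2: ant0:(0,0)->S->(1,0) | ant1:(1,4)->N->(0,4) | ant2:(1,0)->N->(0,0)
  grid max=2 at (0,0)
Step 3: ant0:(1,0)->N->(0,0) | ant1:(0,4)->S->(1,4) | ant2:(0,0)->S->(1,0)
  grid max=3 at (0,0)
Step 4: ant0:(0,0)->S->(1,0) | ant1:(1,4)->N->(0,4) | ant2:(1,0)->N->(0,0)
  grid max=4 at (0,0)

(1,0) (0,4) (0,0)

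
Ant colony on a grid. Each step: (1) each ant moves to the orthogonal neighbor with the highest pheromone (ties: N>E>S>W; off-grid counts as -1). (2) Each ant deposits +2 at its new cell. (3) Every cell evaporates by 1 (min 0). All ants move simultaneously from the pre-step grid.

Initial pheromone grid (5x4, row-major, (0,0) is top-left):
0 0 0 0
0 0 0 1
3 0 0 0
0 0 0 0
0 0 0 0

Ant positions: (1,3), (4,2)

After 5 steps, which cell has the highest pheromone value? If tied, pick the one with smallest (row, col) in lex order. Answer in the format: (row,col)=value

Answer: (0,3)=3

Derivation:
Step 1: ant0:(1,3)->N->(0,3) | ant1:(4,2)->N->(3,2)
  grid max=2 at (2,0)
Step 2: ant0:(0,3)->S->(1,3) | ant1:(3,2)->N->(2,2)
  grid max=1 at (1,3)
Step 3: ant0:(1,3)->N->(0,3) | ant1:(2,2)->N->(1,2)
  grid max=1 at (0,3)
Step 4: ant0:(0,3)->S->(1,3) | ant1:(1,2)->N->(0,2)
  grid max=1 at (0,2)
Step 5: ant0:(1,3)->N->(0,3) | ant1:(0,2)->E->(0,3)
  grid max=3 at (0,3)
Final grid:
  0 0 0 3
  0 0 0 0
  0 0 0 0
  0 0 0 0
  0 0 0 0
Max pheromone 3 at (0,3)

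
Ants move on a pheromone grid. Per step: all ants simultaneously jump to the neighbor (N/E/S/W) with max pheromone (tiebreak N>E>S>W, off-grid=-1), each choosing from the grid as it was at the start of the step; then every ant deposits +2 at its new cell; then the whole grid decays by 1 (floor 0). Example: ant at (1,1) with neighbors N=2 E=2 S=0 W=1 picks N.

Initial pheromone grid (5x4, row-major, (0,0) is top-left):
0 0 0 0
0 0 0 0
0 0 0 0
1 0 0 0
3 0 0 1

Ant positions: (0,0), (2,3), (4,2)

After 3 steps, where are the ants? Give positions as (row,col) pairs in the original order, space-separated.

Step 1: ant0:(0,0)->E->(0,1) | ant1:(2,3)->N->(1,3) | ant2:(4,2)->E->(4,3)
  grid max=2 at (4,0)
Step 2: ant0:(0,1)->E->(0,2) | ant1:(1,3)->N->(0,3) | ant2:(4,3)->N->(3,3)
  grid max=1 at (0,2)
Step 3: ant0:(0,2)->E->(0,3) | ant1:(0,3)->W->(0,2) | ant2:(3,3)->S->(4,3)
  grid max=2 at (0,2)

(0,3) (0,2) (4,3)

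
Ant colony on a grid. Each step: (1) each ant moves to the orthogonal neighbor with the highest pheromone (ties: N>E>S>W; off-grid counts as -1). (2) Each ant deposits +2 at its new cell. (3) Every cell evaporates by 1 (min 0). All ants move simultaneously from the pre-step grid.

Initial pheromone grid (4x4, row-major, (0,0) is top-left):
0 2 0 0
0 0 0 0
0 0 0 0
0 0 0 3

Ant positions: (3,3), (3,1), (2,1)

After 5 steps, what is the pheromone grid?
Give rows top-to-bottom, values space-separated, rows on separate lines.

After step 1: ants at (2,3),(2,1),(1,1)
  0 1 0 0
  0 1 0 0
  0 1 0 1
  0 0 0 2
After step 2: ants at (3,3),(1,1),(0,1)
  0 2 0 0
  0 2 0 0
  0 0 0 0
  0 0 0 3
After step 3: ants at (2,3),(0,1),(1,1)
  0 3 0 0
  0 3 0 0
  0 0 0 1
  0 0 0 2
After step 4: ants at (3,3),(1,1),(0,1)
  0 4 0 0
  0 4 0 0
  0 0 0 0
  0 0 0 3
After step 5: ants at (2,3),(0,1),(1,1)
  0 5 0 0
  0 5 0 0
  0 0 0 1
  0 0 0 2

0 5 0 0
0 5 0 0
0 0 0 1
0 0 0 2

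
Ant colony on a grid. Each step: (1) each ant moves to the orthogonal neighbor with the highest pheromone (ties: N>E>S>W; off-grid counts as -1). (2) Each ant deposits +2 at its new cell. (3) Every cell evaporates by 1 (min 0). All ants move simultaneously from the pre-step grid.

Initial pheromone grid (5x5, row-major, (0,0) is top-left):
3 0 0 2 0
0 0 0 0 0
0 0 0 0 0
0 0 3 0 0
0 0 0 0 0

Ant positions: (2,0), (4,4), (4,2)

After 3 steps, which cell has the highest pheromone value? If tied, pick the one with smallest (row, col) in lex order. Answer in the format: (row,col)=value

Answer: (3,2)=4

Derivation:
Step 1: ant0:(2,0)->N->(1,0) | ant1:(4,4)->N->(3,4) | ant2:(4,2)->N->(3,2)
  grid max=4 at (3,2)
Step 2: ant0:(1,0)->N->(0,0) | ant1:(3,4)->N->(2,4) | ant2:(3,2)->N->(2,2)
  grid max=3 at (0,0)
Step 3: ant0:(0,0)->E->(0,1) | ant1:(2,4)->N->(1,4) | ant2:(2,2)->S->(3,2)
  grid max=4 at (3,2)
Final grid:
  2 1 0 0 0
  0 0 0 0 1
  0 0 0 0 0
  0 0 4 0 0
  0 0 0 0 0
Max pheromone 4 at (3,2)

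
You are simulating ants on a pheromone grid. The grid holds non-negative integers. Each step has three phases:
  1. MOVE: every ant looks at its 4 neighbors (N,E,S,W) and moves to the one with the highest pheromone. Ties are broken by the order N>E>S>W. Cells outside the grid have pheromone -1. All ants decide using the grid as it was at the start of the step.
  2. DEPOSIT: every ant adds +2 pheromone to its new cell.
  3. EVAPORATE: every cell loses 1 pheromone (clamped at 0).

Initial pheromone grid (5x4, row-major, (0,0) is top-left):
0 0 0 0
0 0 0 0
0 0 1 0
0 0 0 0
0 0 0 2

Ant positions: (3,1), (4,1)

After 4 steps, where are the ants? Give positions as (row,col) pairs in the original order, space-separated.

Step 1: ant0:(3,1)->N->(2,1) | ant1:(4,1)->N->(3,1)
  grid max=1 at (2,1)
Step 2: ant0:(2,1)->S->(3,1) | ant1:(3,1)->N->(2,1)
  grid max=2 at (2,1)
Step 3: ant0:(3,1)->N->(2,1) | ant1:(2,1)->S->(3,1)
  grid max=3 at (2,1)
Step 4: ant0:(2,1)->S->(3,1) | ant1:(3,1)->N->(2,1)
  grid max=4 at (2,1)

(3,1) (2,1)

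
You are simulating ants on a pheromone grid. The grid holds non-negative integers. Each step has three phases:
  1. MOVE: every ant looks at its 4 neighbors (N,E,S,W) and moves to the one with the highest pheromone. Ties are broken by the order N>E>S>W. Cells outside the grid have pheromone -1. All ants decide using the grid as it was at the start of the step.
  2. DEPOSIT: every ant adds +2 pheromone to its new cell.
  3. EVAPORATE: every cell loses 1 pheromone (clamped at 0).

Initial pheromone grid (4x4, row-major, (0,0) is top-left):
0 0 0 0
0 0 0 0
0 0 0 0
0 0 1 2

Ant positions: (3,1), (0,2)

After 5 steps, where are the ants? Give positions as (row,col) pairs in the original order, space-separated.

Step 1: ant0:(3,1)->E->(3,2) | ant1:(0,2)->E->(0,3)
  grid max=2 at (3,2)
Step 2: ant0:(3,2)->E->(3,3) | ant1:(0,3)->S->(1,3)
  grid max=2 at (3,3)
Step 3: ant0:(3,3)->W->(3,2) | ant1:(1,3)->N->(0,3)
  grid max=2 at (3,2)
Step 4: ant0:(3,2)->E->(3,3) | ant1:(0,3)->S->(1,3)
  grid max=2 at (3,3)
Step 5: ant0:(3,3)->W->(3,2) | ant1:(1,3)->N->(0,3)
  grid max=2 at (3,2)

(3,2) (0,3)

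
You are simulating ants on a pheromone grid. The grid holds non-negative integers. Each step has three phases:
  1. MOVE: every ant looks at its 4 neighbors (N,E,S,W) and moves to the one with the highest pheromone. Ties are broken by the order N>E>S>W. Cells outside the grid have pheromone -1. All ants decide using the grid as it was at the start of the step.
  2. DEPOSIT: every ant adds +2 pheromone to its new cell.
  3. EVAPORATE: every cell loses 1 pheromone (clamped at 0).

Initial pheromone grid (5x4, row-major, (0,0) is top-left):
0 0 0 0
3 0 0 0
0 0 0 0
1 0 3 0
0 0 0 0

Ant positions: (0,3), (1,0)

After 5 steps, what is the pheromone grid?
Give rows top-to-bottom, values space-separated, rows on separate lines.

After step 1: ants at (1,3),(0,0)
  1 0 0 0
  2 0 0 1
  0 0 0 0
  0 0 2 0
  0 0 0 0
After step 2: ants at (0,3),(1,0)
  0 0 0 1
  3 0 0 0
  0 0 0 0
  0 0 1 0
  0 0 0 0
After step 3: ants at (1,3),(0,0)
  1 0 0 0
  2 0 0 1
  0 0 0 0
  0 0 0 0
  0 0 0 0
After step 4: ants at (0,3),(1,0)
  0 0 0 1
  3 0 0 0
  0 0 0 0
  0 0 0 0
  0 0 0 0
After step 5: ants at (1,3),(0,0)
  1 0 0 0
  2 0 0 1
  0 0 0 0
  0 0 0 0
  0 0 0 0

1 0 0 0
2 0 0 1
0 0 0 0
0 0 0 0
0 0 0 0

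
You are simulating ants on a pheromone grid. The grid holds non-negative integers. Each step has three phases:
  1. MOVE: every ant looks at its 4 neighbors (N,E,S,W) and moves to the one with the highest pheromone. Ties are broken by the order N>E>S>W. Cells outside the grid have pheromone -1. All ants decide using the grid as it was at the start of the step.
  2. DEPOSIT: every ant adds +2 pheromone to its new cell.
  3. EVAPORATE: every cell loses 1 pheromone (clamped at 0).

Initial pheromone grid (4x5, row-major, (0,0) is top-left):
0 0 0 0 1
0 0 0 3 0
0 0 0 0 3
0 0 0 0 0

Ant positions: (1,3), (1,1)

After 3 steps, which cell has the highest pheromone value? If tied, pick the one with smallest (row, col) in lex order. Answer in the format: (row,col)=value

Answer: (0,3)=3

Derivation:
Step 1: ant0:(1,3)->N->(0,3) | ant1:(1,1)->N->(0,1)
  grid max=2 at (1,3)
Step 2: ant0:(0,3)->S->(1,3) | ant1:(0,1)->E->(0,2)
  grid max=3 at (1,3)
Step 3: ant0:(1,3)->N->(0,3) | ant1:(0,2)->E->(0,3)
  grid max=3 at (0,3)
Final grid:
  0 0 0 3 0
  0 0 0 2 0
  0 0 0 0 0
  0 0 0 0 0
Max pheromone 3 at (0,3)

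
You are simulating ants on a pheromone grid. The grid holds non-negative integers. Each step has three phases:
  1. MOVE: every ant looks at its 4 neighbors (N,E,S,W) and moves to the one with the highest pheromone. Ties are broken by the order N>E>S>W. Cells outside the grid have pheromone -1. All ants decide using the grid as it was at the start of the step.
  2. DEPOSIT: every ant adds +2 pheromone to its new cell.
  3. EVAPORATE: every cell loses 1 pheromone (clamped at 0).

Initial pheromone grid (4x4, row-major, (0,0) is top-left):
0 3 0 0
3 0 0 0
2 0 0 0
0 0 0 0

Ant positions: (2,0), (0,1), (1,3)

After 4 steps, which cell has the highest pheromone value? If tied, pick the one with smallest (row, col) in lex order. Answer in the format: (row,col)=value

Step 1: ant0:(2,0)->N->(1,0) | ant1:(0,1)->E->(0,2) | ant2:(1,3)->N->(0,3)
  grid max=4 at (1,0)
Step 2: ant0:(1,0)->S->(2,0) | ant1:(0,2)->W->(0,1) | ant2:(0,3)->W->(0,2)
  grid max=3 at (0,1)
Step 3: ant0:(2,0)->N->(1,0) | ant1:(0,1)->E->(0,2) | ant2:(0,2)->W->(0,1)
  grid max=4 at (0,1)
Step 4: ant0:(1,0)->S->(2,0) | ant1:(0,2)->W->(0,1) | ant2:(0,1)->E->(0,2)
  grid max=5 at (0,1)
Final grid:
  0 5 4 0
  3 0 0 0
  2 0 0 0
  0 0 0 0
Max pheromone 5 at (0,1)

Answer: (0,1)=5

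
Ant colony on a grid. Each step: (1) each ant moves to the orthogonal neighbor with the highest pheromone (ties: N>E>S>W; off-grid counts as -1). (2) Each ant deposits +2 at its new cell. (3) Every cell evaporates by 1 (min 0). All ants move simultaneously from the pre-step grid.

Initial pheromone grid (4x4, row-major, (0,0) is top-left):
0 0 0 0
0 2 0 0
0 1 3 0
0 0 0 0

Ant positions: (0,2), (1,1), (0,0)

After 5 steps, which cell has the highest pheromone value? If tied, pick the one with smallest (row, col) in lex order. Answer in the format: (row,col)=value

Step 1: ant0:(0,2)->E->(0,3) | ant1:(1,1)->S->(2,1) | ant2:(0,0)->E->(0,1)
  grid max=2 at (2,1)
Step 2: ant0:(0,3)->S->(1,3) | ant1:(2,1)->E->(2,2) | ant2:(0,1)->S->(1,1)
  grid max=3 at (2,2)
Step 3: ant0:(1,3)->N->(0,3) | ant1:(2,2)->W->(2,1) | ant2:(1,1)->S->(2,1)
  grid max=4 at (2,1)
Step 4: ant0:(0,3)->S->(1,3) | ant1:(2,1)->E->(2,2) | ant2:(2,1)->E->(2,2)
  grid max=5 at (2,2)
Step 5: ant0:(1,3)->N->(0,3) | ant1:(2,2)->W->(2,1) | ant2:(2,2)->W->(2,1)
  grid max=6 at (2,1)
Final grid:
  0 0 0 1
  0 0 0 0
  0 6 4 0
  0 0 0 0
Max pheromone 6 at (2,1)

Answer: (2,1)=6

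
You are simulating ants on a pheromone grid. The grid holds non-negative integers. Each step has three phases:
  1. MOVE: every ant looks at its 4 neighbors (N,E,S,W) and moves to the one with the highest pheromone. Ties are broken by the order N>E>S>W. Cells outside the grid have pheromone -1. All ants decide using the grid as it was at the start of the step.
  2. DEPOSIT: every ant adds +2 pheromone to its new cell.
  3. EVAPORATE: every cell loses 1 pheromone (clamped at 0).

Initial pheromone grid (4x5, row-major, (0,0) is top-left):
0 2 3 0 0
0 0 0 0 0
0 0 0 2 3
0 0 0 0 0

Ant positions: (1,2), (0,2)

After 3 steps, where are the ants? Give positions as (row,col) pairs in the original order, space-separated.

Step 1: ant0:(1,2)->N->(0,2) | ant1:(0,2)->W->(0,1)
  grid max=4 at (0,2)
Step 2: ant0:(0,2)->W->(0,1) | ant1:(0,1)->E->(0,2)
  grid max=5 at (0,2)
Step 3: ant0:(0,1)->E->(0,2) | ant1:(0,2)->W->(0,1)
  grid max=6 at (0,2)

(0,2) (0,1)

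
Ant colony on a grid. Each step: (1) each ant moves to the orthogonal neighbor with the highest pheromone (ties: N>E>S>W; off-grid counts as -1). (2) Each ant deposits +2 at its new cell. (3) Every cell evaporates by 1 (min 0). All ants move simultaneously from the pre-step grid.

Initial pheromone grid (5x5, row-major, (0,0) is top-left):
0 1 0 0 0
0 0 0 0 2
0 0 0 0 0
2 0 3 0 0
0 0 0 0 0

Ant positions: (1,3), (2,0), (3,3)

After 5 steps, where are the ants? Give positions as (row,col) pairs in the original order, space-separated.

Step 1: ant0:(1,3)->E->(1,4) | ant1:(2,0)->S->(3,0) | ant2:(3,3)->W->(3,2)
  grid max=4 at (3,2)
Step 2: ant0:(1,4)->N->(0,4) | ant1:(3,0)->N->(2,0) | ant2:(3,2)->N->(2,2)
  grid max=3 at (3,2)
Step 3: ant0:(0,4)->S->(1,4) | ant1:(2,0)->S->(3,0) | ant2:(2,2)->S->(3,2)
  grid max=4 at (3,2)
Step 4: ant0:(1,4)->N->(0,4) | ant1:(3,0)->N->(2,0) | ant2:(3,2)->N->(2,2)
  grid max=3 at (3,2)
Step 5: ant0:(0,4)->S->(1,4) | ant1:(2,0)->S->(3,0) | ant2:(2,2)->S->(3,2)
  grid max=4 at (3,2)

(1,4) (3,0) (3,2)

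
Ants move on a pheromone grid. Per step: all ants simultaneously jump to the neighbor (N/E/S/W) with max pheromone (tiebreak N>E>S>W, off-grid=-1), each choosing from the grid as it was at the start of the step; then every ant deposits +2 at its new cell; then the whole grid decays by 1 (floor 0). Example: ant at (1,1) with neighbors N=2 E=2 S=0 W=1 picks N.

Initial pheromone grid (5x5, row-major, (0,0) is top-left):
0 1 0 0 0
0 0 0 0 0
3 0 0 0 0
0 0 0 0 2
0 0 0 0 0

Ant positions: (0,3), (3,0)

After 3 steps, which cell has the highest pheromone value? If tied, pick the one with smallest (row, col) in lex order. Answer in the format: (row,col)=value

Answer: (2,0)=4

Derivation:
Step 1: ant0:(0,3)->E->(0,4) | ant1:(3,0)->N->(2,0)
  grid max=4 at (2,0)
Step 2: ant0:(0,4)->S->(1,4) | ant1:(2,0)->N->(1,0)
  grid max=3 at (2,0)
Step 3: ant0:(1,4)->N->(0,4) | ant1:(1,0)->S->(2,0)
  grid max=4 at (2,0)
Final grid:
  0 0 0 0 1
  0 0 0 0 0
  4 0 0 0 0
  0 0 0 0 0
  0 0 0 0 0
Max pheromone 4 at (2,0)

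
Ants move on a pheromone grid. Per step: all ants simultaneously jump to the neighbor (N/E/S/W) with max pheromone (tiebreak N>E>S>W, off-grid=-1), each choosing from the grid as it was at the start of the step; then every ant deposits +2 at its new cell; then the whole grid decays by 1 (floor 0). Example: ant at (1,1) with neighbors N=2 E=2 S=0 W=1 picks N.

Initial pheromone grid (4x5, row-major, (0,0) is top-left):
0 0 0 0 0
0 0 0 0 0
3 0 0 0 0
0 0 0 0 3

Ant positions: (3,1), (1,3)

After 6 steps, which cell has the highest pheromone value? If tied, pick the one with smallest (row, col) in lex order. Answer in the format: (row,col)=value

Answer: (2,0)=3

Derivation:
Step 1: ant0:(3,1)->N->(2,1) | ant1:(1,3)->N->(0,3)
  grid max=2 at (2,0)
Step 2: ant0:(2,1)->W->(2,0) | ant1:(0,3)->E->(0,4)
  grid max=3 at (2,0)
Step 3: ant0:(2,0)->N->(1,0) | ant1:(0,4)->S->(1,4)
  grid max=2 at (2,0)
Step 4: ant0:(1,0)->S->(2,0) | ant1:(1,4)->N->(0,4)
  grid max=3 at (2,0)
Step 5: ant0:(2,0)->N->(1,0) | ant1:(0,4)->S->(1,4)
  grid max=2 at (2,0)
Step 6: ant0:(1,0)->S->(2,0) | ant1:(1,4)->N->(0,4)
  grid max=3 at (2,0)
Final grid:
  0 0 0 0 1
  0 0 0 0 0
  3 0 0 0 0
  0 0 0 0 0
Max pheromone 3 at (2,0)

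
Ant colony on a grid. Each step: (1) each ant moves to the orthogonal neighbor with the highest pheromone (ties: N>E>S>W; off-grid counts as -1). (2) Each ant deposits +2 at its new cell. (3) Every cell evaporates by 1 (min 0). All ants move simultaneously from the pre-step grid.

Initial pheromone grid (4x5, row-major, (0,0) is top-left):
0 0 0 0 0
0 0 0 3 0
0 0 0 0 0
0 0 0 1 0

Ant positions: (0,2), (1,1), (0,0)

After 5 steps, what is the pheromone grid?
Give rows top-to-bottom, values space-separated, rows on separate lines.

After step 1: ants at (0,3),(0,1),(0,1)
  0 3 0 1 0
  0 0 0 2 0
  0 0 0 0 0
  0 0 0 0 0
After step 2: ants at (1,3),(0,2),(0,2)
  0 2 3 0 0
  0 0 0 3 0
  0 0 0 0 0
  0 0 0 0 0
After step 3: ants at (0,3),(0,1),(0,1)
  0 5 2 1 0
  0 0 0 2 0
  0 0 0 0 0
  0 0 0 0 0
After step 4: ants at (1,3),(0,2),(0,2)
  0 4 5 0 0
  0 0 0 3 0
  0 0 0 0 0
  0 0 0 0 0
After step 5: ants at (0,3),(0,1),(0,1)
  0 7 4 1 0
  0 0 0 2 0
  0 0 0 0 0
  0 0 0 0 0

0 7 4 1 0
0 0 0 2 0
0 0 0 0 0
0 0 0 0 0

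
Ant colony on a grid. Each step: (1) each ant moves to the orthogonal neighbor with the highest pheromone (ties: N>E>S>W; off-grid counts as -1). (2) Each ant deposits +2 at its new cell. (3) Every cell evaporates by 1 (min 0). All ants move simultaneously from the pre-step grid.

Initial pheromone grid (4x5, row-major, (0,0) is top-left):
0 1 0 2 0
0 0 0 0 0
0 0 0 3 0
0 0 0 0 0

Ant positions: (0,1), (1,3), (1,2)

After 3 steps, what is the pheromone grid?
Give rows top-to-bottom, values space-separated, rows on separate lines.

After step 1: ants at (0,2),(2,3),(0,2)
  0 0 3 1 0
  0 0 0 0 0
  0 0 0 4 0
  0 0 0 0 0
After step 2: ants at (0,3),(1,3),(0,3)
  0 0 2 4 0
  0 0 0 1 0
  0 0 0 3 0
  0 0 0 0 0
After step 3: ants at (0,2),(0,3),(0,2)
  0 0 5 5 0
  0 0 0 0 0
  0 0 0 2 0
  0 0 0 0 0

0 0 5 5 0
0 0 0 0 0
0 0 0 2 0
0 0 0 0 0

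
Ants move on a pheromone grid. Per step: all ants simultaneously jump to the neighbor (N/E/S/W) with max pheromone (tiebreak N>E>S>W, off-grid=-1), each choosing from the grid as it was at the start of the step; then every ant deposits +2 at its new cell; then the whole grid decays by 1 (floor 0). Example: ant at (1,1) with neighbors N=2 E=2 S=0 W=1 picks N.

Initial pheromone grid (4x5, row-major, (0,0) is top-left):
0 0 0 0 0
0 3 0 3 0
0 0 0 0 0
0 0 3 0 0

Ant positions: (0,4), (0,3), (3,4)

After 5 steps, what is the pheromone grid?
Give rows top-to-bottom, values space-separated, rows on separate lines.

After step 1: ants at (1,4),(1,3),(2,4)
  0 0 0 0 0
  0 2 0 4 1
  0 0 0 0 1
  0 0 2 0 0
After step 2: ants at (1,3),(1,4),(1,4)
  0 0 0 0 0
  0 1 0 5 4
  0 0 0 0 0
  0 0 1 0 0
After step 3: ants at (1,4),(1,3),(1,3)
  0 0 0 0 0
  0 0 0 8 5
  0 0 0 0 0
  0 0 0 0 0
After step 4: ants at (1,3),(1,4),(1,4)
  0 0 0 0 0
  0 0 0 9 8
  0 0 0 0 0
  0 0 0 0 0
After step 5: ants at (1,4),(1,3),(1,3)
  0 0 0 0 0
  0 0 0 12 9
  0 0 0 0 0
  0 0 0 0 0

0 0 0 0 0
0 0 0 12 9
0 0 0 0 0
0 0 0 0 0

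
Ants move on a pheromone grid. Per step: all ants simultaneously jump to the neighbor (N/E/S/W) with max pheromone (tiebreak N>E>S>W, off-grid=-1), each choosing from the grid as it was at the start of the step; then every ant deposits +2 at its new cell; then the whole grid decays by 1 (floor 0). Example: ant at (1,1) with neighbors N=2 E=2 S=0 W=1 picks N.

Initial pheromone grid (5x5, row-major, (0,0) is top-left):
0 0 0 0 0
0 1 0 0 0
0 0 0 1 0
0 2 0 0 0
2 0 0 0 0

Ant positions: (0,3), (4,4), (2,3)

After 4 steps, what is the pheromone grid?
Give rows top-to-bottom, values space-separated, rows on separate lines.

After step 1: ants at (0,4),(3,4),(1,3)
  0 0 0 0 1
  0 0 0 1 0
  0 0 0 0 0
  0 1 0 0 1
  1 0 0 0 0
After step 2: ants at (1,4),(2,4),(0,3)
  0 0 0 1 0
  0 0 0 0 1
  0 0 0 0 1
  0 0 0 0 0
  0 0 0 0 0
After step 3: ants at (2,4),(1,4),(0,4)
  0 0 0 0 1
  0 0 0 0 2
  0 0 0 0 2
  0 0 0 0 0
  0 0 0 0 0
After step 4: ants at (1,4),(2,4),(1,4)
  0 0 0 0 0
  0 0 0 0 5
  0 0 0 0 3
  0 0 0 0 0
  0 0 0 0 0

0 0 0 0 0
0 0 0 0 5
0 0 0 0 3
0 0 0 0 0
0 0 0 0 0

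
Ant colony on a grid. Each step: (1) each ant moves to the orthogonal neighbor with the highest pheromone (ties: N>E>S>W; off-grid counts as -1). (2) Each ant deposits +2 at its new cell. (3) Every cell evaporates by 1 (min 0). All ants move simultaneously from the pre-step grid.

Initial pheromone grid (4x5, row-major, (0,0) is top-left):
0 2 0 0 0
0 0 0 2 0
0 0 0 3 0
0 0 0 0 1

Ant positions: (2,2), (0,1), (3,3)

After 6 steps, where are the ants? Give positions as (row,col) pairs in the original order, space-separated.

Step 1: ant0:(2,2)->E->(2,3) | ant1:(0,1)->E->(0,2) | ant2:(3,3)->N->(2,3)
  grid max=6 at (2,3)
Step 2: ant0:(2,3)->N->(1,3) | ant1:(0,2)->W->(0,1) | ant2:(2,3)->N->(1,3)
  grid max=5 at (2,3)
Step 3: ant0:(1,3)->S->(2,3) | ant1:(0,1)->E->(0,2) | ant2:(1,3)->S->(2,3)
  grid max=8 at (2,3)
Step 4: ant0:(2,3)->N->(1,3) | ant1:(0,2)->W->(0,1) | ant2:(2,3)->N->(1,3)
  grid max=7 at (2,3)
Step 5: ant0:(1,3)->S->(2,3) | ant1:(0,1)->E->(0,2) | ant2:(1,3)->S->(2,3)
  grid max=10 at (2,3)
Step 6: ant0:(2,3)->N->(1,3) | ant1:(0,2)->W->(0,1) | ant2:(2,3)->N->(1,3)
  grid max=9 at (2,3)

(1,3) (0,1) (1,3)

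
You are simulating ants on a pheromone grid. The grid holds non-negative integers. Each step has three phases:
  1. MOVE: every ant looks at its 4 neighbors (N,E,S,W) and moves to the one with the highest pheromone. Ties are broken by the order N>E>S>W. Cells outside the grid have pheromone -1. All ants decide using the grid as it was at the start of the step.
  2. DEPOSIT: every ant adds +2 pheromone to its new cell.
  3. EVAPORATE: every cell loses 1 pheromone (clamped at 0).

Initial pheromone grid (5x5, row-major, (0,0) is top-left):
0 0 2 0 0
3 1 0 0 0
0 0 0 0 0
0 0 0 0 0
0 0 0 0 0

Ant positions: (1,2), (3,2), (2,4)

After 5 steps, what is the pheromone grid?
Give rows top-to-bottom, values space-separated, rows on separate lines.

After step 1: ants at (0,2),(2,2),(1,4)
  0 0 3 0 0
  2 0 0 0 1
  0 0 1 0 0
  0 0 0 0 0
  0 0 0 0 0
After step 2: ants at (0,3),(1,2),(0,4)
  0 0 2 1 1
  1 0 1 0 0
  0 0 0 0 0
  0 0 0 0 0
  0 0 0 0 0
After step 3: ants at (0,2),(0,2),(0,3)
  0 0 5 2 0
  0 0 0 0 0
  0 0 0 0 0
  0 0 0 0 0
  0 0 0 0 0
After step 4: ants at (0,3),(0,3),(0,2)
  0 0 6 5 0
  0 0 0 0 0
  0 0 0 0 0
  0 0 0 0 0
  0 0 0 0 0
After step 5: ants at (0,2),(0,2),(0,3)
  0 0 9 6 0
  0 0 0 0 0
  0 0 0 0 0
  0 0 0 0 0
  0 0 0 0 0

0 0 9 6 0
0 0 0 0 0
0 0 0 0 0
0 0 0 0 0
0 0 0 0 0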